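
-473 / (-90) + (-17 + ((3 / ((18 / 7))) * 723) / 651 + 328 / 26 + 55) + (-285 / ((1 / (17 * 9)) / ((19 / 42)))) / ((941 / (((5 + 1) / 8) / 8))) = 422021955431 / 7645135680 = 55.20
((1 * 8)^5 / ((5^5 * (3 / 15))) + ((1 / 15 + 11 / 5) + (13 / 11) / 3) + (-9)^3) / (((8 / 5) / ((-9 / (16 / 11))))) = 20849109 / 8000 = 2606.14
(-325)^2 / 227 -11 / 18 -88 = 1539185 / 4086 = 376.70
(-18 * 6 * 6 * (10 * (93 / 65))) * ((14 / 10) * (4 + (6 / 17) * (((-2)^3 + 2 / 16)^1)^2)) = -742610673 / 2210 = -336022.93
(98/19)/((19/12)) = 1176/361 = 3.26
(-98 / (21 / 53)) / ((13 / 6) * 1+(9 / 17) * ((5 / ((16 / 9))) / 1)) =-201824 / 2983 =-67.66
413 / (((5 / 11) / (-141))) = -640563 / 5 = -128112.60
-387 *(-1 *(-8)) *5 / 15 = -1032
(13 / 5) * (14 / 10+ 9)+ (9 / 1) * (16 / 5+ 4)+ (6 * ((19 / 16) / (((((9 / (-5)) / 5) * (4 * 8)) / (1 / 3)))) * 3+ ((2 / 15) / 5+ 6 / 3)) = 358073 / 3840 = 93.25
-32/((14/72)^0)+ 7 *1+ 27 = 2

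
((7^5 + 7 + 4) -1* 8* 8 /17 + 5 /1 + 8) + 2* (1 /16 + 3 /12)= 2288589 /136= 16827.86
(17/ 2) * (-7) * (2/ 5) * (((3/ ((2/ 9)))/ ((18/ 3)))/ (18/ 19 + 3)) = -6783/ 500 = -13.57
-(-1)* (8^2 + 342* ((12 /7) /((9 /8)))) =585.14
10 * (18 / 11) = 180 / 11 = 16.36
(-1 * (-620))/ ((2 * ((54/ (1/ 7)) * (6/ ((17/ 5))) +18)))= 2635/ 5823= 0.45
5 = 5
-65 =-65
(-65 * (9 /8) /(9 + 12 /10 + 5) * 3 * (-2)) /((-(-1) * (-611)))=-675 /14288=-0.05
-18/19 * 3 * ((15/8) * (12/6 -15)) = 5265/76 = 69.28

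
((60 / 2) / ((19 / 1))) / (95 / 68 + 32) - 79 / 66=-1091377 / 949278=-1.15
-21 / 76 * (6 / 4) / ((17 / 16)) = -126 / 323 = -0.39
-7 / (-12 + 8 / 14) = 0.61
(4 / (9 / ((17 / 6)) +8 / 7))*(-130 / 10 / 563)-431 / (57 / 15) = -311867891 / 2749129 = -113.44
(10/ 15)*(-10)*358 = -7160/ 3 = -2386.67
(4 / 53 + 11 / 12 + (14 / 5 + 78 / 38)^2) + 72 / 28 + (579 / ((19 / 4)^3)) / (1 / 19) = 5213657917 / 40179300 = 129.76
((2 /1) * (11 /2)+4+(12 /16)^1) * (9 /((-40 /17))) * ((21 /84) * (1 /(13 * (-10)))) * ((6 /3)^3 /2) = 9639 /20800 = 0.46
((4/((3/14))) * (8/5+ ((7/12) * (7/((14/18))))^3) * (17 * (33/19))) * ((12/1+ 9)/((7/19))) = 183850359/40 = 4596258.98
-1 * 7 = -7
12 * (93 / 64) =279 / 16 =17.44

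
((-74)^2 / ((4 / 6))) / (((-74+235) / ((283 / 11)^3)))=186171846018 / 214291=868780.52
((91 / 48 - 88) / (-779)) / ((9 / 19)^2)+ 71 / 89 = 18306871 / 14187312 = 1.29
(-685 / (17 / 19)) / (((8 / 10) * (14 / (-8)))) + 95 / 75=548.12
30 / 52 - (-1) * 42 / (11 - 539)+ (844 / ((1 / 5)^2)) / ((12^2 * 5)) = 306851 / 10296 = 29.80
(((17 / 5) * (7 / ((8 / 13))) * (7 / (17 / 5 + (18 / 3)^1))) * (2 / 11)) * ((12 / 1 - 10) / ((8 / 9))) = 97461 / 8272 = 11.78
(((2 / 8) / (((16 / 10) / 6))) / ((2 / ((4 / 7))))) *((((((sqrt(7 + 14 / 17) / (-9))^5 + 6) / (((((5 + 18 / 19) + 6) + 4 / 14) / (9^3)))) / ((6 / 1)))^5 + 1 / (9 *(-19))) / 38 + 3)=125581970762642138290179644547801272291300011735 / 23705465999572217714019244995286432435968- 4395360099497139684370276085779209360356347875005 *sqrt(2261) / 16328782973485569566486987748392059946502747648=5284796.09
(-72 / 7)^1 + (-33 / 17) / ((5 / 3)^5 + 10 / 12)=-750726 / 71995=-10.43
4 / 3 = 1.33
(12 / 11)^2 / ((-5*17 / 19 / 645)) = -352944 / 2057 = -171.58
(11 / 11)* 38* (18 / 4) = 171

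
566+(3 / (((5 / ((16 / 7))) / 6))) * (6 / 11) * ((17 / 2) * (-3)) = 173846 / 385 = 451.55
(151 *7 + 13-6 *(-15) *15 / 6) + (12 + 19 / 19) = 1308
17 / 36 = 0.47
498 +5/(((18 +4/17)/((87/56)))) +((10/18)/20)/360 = 1401733567/2812320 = 498.43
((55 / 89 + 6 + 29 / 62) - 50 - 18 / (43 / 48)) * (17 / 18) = -254149915 / 4270932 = -59.51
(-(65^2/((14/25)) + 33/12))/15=-211327/420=-503.16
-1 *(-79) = 79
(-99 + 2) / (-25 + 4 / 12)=291 / 74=3.93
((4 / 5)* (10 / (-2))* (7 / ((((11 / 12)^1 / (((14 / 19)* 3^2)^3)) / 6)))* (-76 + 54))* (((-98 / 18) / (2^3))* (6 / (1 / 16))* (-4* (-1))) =-2107788189696 / 6859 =-307302549.89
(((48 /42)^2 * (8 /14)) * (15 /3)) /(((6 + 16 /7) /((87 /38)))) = 1.03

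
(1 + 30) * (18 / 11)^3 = 180792 / 1331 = 135.83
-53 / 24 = -2.21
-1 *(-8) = 8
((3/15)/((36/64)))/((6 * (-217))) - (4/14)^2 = -16796/205065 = -0.08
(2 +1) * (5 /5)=3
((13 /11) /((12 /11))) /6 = 13 /72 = 0.18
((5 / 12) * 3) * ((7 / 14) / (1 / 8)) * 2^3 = 40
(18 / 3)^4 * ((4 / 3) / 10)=864 / 5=172.80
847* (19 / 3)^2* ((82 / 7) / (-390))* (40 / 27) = -14327368 / 9477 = -1511.80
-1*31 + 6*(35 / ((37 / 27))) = 4523 / 37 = 122.24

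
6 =6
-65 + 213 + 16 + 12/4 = 167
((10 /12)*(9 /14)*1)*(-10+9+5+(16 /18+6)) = 35 /6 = 5.83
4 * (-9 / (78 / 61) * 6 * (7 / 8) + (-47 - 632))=-74459 / 26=-2863.81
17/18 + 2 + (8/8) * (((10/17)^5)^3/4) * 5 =2.94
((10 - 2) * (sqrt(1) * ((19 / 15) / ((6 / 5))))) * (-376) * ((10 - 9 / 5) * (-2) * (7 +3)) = 4686464 / 9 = 520718.22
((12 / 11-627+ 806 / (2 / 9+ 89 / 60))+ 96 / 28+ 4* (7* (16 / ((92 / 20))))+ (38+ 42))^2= 223293517974081 / 295606427809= 755.37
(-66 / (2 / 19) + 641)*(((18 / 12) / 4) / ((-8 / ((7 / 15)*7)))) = -343 / 160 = -2.14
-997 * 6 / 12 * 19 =-9471.50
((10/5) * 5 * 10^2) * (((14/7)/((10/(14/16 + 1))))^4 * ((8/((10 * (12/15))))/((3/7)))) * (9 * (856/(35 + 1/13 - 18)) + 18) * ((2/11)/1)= 18640125/4736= 3935.84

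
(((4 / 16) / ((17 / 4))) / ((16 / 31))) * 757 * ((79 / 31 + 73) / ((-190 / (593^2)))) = -311718201103 / 25840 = -12063397.88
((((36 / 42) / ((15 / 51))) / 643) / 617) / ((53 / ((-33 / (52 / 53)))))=-0.00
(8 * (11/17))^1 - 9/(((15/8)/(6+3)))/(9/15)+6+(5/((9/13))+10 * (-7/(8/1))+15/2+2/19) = -636587/11628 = -54.75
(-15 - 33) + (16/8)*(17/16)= -367/8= -45.88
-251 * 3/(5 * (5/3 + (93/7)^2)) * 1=-110691/130960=-0.85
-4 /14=-2 /7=-0.29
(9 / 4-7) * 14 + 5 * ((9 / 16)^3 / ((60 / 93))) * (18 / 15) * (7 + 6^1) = -1842479 / 40960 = -44.98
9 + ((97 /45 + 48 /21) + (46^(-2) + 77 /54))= 29729687 /1999620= 14.87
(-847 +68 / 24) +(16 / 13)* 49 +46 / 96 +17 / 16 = -81361 / 104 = -782.32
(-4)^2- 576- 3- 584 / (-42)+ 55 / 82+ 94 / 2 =-863453 / 1722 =-501.42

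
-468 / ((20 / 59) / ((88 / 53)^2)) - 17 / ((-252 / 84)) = -160131731 / 42135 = -3800.44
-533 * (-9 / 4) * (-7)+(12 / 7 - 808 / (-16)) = -233591 / 28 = -8342.54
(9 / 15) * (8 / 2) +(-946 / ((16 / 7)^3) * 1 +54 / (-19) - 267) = -67446241 / 194560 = -346.66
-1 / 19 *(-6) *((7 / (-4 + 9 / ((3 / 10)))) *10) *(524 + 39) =478.66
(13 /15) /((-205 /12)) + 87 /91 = 84443 /93275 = 0.91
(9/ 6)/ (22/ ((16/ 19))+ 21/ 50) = 0.06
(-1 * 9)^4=6561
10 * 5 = 50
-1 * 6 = -6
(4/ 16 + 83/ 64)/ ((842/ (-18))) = -891/ 26944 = -0.03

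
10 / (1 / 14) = 140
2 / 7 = 0.29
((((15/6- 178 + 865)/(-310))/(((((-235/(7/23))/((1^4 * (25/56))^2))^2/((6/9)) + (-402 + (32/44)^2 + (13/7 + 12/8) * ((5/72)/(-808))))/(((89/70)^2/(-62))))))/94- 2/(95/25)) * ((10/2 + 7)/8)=-0.79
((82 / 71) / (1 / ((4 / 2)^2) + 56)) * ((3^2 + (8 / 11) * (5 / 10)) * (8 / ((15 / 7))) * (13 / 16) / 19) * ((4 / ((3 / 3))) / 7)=878384 / 50081625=0.02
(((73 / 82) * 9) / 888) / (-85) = -219 / 2063120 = -0.00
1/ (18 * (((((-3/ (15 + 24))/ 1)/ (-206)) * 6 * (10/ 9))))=1339/ 60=22.32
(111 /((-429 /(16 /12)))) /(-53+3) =74 /10725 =0.01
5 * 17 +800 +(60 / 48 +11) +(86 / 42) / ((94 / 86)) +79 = 3861631 / 3948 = 978.12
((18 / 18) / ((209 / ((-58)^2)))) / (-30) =-1682 / 3135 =-0.54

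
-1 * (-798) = 798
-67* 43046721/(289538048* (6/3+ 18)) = -2884130307/5790760960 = -0.50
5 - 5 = 0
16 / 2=8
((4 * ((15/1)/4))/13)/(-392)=-15/5096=-0.00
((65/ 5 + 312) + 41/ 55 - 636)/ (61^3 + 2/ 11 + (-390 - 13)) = -2133/ 1557725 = -0.00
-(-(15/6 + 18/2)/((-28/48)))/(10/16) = -1104/35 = -31.54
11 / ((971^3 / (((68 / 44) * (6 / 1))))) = 102 / 915498611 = 0.00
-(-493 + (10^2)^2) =-9507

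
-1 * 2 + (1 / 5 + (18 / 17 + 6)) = 447 / 85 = 5.26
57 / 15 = 3.80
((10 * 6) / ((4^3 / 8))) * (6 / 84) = 15 / 28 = 0.54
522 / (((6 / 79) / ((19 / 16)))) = 130587 / 16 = 8161.69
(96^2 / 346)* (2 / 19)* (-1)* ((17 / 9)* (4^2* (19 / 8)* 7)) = -243712 / 173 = -1408.74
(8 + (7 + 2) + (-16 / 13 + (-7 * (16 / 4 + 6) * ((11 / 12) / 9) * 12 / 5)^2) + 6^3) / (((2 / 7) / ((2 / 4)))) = 3866527 / 4212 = 917.98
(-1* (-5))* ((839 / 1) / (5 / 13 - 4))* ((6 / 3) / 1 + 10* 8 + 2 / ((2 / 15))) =-5289895 / 47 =-112550.96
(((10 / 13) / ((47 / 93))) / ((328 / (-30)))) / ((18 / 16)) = -3100 / 25051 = -0.12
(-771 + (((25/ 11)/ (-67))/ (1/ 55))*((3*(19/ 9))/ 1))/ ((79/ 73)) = -11486258/ 15879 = -723.36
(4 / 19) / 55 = 4 / 1045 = 0.00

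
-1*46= -46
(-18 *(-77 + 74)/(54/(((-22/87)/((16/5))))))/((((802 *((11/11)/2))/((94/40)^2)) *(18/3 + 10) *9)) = -24299/3215185920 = -0.00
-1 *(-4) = 4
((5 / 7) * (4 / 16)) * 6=15 / 14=1.07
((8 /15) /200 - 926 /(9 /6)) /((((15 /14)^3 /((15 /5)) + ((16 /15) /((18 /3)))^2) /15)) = -20969.57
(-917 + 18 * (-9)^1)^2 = 1164241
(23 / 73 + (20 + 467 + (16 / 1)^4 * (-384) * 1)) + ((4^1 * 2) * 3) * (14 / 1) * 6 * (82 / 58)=-53268983874 / 2117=-25162486.48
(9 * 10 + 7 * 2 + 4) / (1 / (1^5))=108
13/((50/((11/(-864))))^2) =0.00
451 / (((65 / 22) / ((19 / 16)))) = 94259 / 520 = 181.27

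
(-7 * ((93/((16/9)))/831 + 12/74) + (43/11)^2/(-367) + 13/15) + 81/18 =409531059019/109230562320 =3.75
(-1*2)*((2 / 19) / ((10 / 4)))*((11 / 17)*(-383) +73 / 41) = 1371936 / 66215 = 20.72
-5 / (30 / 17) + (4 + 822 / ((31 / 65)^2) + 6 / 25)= 521145271 / 144150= 3615.30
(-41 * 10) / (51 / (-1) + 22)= 410 / 29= 14.14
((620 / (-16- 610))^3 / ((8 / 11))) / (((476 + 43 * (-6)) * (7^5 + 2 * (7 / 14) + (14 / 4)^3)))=-163850500 / 450580045539011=-0.00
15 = 15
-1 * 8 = -8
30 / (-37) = -0.81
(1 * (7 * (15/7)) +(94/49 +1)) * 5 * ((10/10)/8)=2195/196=11.20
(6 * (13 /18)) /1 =13 /3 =4.33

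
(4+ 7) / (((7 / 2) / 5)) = 15.71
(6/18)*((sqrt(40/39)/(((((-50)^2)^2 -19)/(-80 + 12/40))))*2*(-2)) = 3188*sqrt(390)/3656238885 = 0.00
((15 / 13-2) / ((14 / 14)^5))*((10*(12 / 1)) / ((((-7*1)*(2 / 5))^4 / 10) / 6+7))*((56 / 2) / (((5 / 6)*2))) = -2700000 / 12701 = -212.58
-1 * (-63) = 63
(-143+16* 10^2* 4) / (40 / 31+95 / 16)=3103472 / 3585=865.68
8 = 8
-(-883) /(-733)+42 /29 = 5179 /21257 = 0.24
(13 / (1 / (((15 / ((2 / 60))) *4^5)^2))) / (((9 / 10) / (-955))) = -2929065984000000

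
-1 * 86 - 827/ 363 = -32045/ 363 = -88.28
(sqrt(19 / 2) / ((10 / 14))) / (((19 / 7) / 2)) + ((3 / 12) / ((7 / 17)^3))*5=49*sqrt(38) / 95 + 24565 / 1372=21.08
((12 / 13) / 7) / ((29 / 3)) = 36 / 2639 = 0.01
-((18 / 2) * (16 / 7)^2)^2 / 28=-1327104 / 16807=-78.96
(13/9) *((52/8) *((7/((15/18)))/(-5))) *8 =-9464/75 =-126.19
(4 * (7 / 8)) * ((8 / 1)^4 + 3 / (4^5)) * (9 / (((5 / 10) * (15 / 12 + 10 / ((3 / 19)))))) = 792724023 / 198400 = 3995.58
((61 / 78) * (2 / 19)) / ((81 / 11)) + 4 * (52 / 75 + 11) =70201331 / 1500525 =46.78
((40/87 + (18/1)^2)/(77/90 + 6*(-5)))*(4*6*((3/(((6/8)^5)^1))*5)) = -11562188800/684603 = -16888.90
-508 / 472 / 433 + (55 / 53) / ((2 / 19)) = 13344942 / 1353991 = 9.86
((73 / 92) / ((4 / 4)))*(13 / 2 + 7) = 1971 / 184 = 10.71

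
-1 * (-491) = 491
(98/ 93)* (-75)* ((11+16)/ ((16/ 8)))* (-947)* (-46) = -1440813150/ 31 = -46477843.55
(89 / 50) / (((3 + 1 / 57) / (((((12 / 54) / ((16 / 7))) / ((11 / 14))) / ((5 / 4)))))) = 82859 / 1419000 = 0.06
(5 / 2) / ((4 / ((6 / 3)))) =5 / 4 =1.25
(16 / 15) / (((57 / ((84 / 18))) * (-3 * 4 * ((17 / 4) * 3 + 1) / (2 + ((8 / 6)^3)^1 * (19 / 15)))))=-453824 / 171406125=-0.00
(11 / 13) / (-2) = -11 / 26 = -0.42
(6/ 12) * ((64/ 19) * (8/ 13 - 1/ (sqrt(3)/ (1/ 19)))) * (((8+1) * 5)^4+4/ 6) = 3149280512/ 741 - 393660064 * sqrt(3)/ 3249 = 4040179.92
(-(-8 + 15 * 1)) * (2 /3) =-14 /3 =-4.67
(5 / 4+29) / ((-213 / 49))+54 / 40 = -11947 / 2130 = -5.61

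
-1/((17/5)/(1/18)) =-5/306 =-0.02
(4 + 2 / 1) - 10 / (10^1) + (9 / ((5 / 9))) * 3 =268 / 5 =53.60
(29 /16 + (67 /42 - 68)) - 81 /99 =-241757 /3696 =-65.41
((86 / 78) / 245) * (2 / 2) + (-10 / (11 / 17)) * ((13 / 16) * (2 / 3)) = -1172511 / 140140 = -8.37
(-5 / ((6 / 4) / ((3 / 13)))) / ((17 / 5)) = -50 / 221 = -0.23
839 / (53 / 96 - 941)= -80544 / 90283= -0.89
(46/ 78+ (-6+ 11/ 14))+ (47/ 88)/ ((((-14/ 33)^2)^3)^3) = 358938424628602239411906616027/ 133186202513718663708672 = 2695012.08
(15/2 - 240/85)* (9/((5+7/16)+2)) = 11448/2023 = 5.66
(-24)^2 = 576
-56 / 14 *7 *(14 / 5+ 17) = -2772 / 5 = -554.40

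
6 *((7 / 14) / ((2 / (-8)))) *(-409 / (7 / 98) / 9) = 22904 / 3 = 7634.67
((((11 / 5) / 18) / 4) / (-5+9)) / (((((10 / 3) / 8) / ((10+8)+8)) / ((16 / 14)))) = 0.54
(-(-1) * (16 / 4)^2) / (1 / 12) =192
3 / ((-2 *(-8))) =3 / 16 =0.19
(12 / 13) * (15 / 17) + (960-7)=210793 / 221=953.81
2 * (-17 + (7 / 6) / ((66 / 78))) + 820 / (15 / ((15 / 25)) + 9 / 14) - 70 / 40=-48085 / 47388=-1.01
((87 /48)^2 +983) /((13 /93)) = 23481477 /3328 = 7055.73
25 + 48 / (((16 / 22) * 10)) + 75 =533 / 5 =106.60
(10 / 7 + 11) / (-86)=-87 / 602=-0.14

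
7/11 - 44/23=-323/253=-1.28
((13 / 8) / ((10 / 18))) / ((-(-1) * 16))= 117 / 640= 0.18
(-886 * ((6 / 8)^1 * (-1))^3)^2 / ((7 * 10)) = 143065521 / 71680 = 1995.89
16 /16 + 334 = 335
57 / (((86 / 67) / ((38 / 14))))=72561 / 602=120.53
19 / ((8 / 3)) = 57 / 8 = 7.12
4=4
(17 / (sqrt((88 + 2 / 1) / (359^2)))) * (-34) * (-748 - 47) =5498803 * sqrt(10) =17388741.88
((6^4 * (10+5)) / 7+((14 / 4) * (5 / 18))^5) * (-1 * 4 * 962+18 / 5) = -322882949459549 / 30233088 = -10679787.31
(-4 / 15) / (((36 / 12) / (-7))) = 28 / 45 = 0.62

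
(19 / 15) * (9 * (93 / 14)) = 75.73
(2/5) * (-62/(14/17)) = -1054/35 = -30.11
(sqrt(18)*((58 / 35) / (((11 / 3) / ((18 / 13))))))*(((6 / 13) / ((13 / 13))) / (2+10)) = 4698*sqrt(2) / 65065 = 0.10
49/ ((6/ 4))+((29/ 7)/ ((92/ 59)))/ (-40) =2519347/ 77280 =32.60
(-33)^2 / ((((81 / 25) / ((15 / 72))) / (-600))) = -378125 / 9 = -42013.89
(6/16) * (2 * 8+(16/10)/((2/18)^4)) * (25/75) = 6571/5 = 1314.20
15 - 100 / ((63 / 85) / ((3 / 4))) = -1810 / 21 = -86.19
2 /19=0.11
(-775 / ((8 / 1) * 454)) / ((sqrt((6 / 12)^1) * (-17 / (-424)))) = -41075 * sqrt(2) / 7718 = -7.53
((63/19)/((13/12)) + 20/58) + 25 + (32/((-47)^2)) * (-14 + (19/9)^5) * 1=26918413777237/934336283283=28.81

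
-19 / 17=-1.12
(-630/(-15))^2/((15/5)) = 588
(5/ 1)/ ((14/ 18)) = 45/ 7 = 6.43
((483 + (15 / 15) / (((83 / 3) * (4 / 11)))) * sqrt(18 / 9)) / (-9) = -17821 * sqrt(2) / 332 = -75.91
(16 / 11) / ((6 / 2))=16 / 33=0.48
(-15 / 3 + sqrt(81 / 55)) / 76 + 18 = 9 * sqrt(55) / 4180 + 1363 / 76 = 17.95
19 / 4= 4.75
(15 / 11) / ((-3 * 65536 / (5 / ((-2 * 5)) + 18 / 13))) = -115 / 18743296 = -0.00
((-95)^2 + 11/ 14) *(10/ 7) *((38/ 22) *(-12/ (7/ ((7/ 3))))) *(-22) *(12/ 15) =76827488/ 49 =1567907.92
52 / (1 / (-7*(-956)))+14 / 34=5915735 / 17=347984.41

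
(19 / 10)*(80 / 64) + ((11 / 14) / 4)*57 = 95 / 7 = 13.57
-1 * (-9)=9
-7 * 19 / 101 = -133 / 101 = -1.32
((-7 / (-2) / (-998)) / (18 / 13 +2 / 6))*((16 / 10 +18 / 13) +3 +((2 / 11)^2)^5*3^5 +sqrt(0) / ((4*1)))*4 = -211883161221249 / 4335829583426165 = -0.05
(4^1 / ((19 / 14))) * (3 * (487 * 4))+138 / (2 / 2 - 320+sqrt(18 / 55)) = 1831597260978 / 106339903 - 414 * sqrt(110) / 5596837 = 17223.99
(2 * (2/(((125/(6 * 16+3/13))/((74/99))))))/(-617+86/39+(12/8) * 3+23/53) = -13083792/3466601875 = -0.00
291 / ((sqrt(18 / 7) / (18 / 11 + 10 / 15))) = 417.93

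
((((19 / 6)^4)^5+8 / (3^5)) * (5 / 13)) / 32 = 187949867288331627747035285 / 1520961911066198016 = 123573026.99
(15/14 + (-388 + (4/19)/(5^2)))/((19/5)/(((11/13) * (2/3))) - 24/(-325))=-122647239/2158723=-56.81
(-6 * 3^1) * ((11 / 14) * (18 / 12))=-297 / 14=-21.21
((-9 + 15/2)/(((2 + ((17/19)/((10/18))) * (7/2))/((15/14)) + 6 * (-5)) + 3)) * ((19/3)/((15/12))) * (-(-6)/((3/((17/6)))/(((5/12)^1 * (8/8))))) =153425/169908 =0.90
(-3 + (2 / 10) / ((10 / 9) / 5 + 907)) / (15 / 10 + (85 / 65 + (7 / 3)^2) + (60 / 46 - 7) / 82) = -0.37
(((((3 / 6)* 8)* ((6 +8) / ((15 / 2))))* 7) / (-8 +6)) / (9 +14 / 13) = -2.59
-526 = -526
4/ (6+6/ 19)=19/ 30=0.63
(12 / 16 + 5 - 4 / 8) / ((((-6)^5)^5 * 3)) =-7 / 113721152119718805504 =-0.00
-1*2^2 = -4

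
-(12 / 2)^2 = -36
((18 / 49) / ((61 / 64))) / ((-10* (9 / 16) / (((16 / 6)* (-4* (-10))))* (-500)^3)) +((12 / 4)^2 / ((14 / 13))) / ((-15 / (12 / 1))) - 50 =-992774998976 / 17513671875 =-56.69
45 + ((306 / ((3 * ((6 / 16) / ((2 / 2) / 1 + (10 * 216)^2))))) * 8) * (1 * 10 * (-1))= -101523477715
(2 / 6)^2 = 1 / 9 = 0.11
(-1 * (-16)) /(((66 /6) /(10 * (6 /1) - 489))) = -624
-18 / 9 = -2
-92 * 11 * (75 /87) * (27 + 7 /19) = -13156000 /551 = -23876.59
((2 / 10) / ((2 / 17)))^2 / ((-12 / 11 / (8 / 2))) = -3179 / 300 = -10.60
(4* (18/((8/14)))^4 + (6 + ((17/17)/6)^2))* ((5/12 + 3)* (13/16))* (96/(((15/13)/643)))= 315832567301251/540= 584875124631.95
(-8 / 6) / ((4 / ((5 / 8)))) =-5 / 24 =-0.21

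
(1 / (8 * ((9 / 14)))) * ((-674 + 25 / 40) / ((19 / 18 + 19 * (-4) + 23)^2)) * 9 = -3054429 / 6993800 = -0.44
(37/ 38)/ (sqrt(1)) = 37/ 38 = 0.97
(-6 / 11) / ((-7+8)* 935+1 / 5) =-15 / 25718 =-0.00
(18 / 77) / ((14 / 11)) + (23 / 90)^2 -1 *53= -20936879 / 396900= -52.75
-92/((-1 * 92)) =1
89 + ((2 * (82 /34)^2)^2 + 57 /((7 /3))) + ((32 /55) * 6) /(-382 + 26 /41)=10422357786598 /41898727255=248.75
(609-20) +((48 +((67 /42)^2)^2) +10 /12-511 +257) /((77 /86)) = 3997906529 /10890936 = 367.09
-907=-907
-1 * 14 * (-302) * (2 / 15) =8456 / 15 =563.73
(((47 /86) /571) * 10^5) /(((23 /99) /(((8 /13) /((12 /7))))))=1085700000 /7341347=147.89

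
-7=-7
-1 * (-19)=19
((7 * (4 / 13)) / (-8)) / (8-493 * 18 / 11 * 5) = 11 / 164476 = 0.00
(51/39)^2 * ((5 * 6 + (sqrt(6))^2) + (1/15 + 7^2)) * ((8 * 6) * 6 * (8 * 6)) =2010963.92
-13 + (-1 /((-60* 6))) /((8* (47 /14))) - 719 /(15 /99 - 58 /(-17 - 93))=-507984881 /473760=-1072.24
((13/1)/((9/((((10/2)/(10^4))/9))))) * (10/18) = 0.00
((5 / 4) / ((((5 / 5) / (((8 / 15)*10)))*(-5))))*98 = -392 / 3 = -130.67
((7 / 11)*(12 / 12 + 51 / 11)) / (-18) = -217 / 1089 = -0.20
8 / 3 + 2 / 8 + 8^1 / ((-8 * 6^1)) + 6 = 35 / 4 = 8.75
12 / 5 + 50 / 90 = 133 / 45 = 2.96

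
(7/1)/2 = 7/2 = 3.50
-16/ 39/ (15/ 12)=-64/ 195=-0.33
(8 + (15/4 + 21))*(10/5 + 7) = 1179/4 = 294.75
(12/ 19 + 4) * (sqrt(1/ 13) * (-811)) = -71368 * sqrt(13)/ 247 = -1041.79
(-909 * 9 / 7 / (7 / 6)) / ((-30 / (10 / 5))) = 16362 / 245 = 66.78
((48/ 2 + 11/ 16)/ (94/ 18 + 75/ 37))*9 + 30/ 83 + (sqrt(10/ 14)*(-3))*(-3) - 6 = 9*sqrt(35)/ 7 + 80180613/ 3205792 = 32.62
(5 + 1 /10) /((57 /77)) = 1309 /190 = 6.89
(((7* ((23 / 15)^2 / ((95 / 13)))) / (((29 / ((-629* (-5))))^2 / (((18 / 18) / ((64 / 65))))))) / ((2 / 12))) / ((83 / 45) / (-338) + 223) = 627653089972545 / 867147605008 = 723.81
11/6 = 1.83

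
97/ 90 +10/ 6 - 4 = -113/ 90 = -1.26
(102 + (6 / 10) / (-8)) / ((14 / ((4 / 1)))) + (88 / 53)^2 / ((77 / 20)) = 11733893 / 393260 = 29.84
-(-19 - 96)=115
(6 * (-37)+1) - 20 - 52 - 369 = -662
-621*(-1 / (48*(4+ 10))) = 207 / 224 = 0.92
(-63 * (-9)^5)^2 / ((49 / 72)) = 20334926626632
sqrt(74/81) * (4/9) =4 * sqrt(74)/81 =0.42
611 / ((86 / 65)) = 39715 / 86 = 461.80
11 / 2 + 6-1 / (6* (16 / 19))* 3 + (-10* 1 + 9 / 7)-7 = -1077 / 224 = -4.81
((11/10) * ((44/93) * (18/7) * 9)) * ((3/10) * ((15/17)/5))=58806/92225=0.64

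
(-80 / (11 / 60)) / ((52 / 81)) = -679.72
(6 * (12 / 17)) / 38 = 36 / 323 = 0.11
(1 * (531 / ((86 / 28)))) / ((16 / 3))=11151 / 344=32.42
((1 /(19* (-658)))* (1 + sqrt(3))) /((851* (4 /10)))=-5* sqrt(3) /21278404 - 5 /21278404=-0.00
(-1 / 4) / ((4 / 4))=-1 / 4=-0.25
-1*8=-8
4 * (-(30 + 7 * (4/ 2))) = -176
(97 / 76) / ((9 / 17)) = 1649 / 684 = 2.41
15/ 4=3.75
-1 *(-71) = 71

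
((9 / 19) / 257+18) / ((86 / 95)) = 439515 / 22102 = 19.89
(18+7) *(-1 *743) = -18575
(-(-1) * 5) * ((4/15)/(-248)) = -1/186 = -0.01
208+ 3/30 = 2081/10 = 208.10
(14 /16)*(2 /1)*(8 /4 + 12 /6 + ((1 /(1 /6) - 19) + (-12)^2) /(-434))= 1605 /248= 6.47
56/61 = 0.92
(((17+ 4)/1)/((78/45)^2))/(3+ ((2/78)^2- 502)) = -42525/3035912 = -0.01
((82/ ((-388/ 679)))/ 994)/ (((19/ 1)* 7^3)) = -41/ 1850828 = -0.00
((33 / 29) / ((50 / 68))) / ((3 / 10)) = 748 / 145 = 5.16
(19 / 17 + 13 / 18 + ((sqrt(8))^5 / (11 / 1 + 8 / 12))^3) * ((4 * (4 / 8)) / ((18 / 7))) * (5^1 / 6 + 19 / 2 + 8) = 216755 / 8262 + 46137344 * sqrt(2) / 1225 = 53289.96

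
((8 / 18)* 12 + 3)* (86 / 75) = 86 / 9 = 9.56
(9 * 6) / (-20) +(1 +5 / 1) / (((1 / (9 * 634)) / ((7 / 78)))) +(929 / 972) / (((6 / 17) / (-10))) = 576709877 / 189540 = 3042.68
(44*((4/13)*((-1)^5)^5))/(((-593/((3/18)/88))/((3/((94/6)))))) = 3/362323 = 0.00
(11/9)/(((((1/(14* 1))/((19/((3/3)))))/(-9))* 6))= -1463/3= -487.67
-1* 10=-10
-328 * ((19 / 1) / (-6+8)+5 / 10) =-3280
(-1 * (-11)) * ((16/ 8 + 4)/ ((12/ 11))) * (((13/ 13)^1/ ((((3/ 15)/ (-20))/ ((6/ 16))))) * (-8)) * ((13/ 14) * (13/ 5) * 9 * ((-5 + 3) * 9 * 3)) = -149073210/ 7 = -21296172.86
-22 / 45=-0.49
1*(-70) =-70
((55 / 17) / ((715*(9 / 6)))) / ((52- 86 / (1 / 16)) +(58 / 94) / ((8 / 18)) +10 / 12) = -376 / 164751743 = -0.00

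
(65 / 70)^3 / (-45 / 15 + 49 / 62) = -0.36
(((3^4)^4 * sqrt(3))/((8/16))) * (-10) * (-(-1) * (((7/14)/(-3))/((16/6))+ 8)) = -27334667835 * sqrt(3)/4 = -11836258374.56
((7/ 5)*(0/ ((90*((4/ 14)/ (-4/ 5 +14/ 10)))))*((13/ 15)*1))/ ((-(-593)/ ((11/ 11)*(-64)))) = 0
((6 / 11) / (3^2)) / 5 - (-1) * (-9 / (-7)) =1499 / 1155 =1.30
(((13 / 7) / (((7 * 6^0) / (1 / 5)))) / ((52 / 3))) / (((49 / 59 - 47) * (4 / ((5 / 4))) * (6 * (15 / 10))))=-59 / 25627392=-0.00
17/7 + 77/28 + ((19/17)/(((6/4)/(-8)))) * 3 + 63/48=-21689/1904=-11.39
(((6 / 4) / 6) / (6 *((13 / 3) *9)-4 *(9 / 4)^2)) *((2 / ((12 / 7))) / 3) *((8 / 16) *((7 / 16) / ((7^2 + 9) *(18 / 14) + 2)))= 343 / 263969280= 0.00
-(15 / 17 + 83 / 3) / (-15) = 1456 / 765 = 1.90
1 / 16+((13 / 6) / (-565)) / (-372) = 157661 / 2522160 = 0.06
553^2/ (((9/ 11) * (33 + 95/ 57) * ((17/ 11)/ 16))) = 74005778/ 663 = 111622.59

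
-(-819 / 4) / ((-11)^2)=819 / 484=1.69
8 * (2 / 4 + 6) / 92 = 0.57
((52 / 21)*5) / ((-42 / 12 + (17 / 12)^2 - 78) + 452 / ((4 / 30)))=12480 / 3336991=0.00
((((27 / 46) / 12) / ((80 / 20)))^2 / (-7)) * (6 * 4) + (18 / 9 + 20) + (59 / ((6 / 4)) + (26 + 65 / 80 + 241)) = 468028847 / 1421952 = 329.15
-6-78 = -84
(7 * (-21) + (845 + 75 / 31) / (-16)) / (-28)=49591 / 6944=7.14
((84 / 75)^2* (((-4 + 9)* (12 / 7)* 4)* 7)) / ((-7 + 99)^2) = 0.04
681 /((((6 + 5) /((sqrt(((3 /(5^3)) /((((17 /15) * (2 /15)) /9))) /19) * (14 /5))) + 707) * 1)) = 11465655138 /11898518711 - 2359665 * sqrt(9690) /11898518711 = 0.94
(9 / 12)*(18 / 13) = 27 / 26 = 1.04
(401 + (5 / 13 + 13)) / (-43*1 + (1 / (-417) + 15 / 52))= -8985516 / 926209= -9.70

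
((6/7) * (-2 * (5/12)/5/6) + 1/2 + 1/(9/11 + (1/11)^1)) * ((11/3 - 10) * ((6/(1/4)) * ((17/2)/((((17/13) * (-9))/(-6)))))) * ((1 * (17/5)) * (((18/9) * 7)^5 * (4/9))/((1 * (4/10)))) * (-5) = 854291320064/81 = 10546806420.54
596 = 596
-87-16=-103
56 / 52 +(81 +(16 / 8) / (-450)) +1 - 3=234212 / 2925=80.07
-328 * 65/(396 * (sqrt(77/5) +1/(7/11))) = 93275/14256 - 130585 * sqrt(385)/156816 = -9.80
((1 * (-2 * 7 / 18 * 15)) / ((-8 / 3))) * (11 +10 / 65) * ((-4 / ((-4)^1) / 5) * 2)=19.52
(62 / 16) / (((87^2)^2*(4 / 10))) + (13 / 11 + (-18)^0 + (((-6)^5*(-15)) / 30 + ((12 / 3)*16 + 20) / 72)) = 39236458742689 / 10082997936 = 3891.35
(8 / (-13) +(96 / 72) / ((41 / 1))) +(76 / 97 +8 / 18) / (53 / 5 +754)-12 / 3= -8149491824 / 1778876307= -4.58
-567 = -567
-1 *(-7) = 7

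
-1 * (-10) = 10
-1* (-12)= 12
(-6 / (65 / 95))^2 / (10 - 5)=12996 / 845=15.38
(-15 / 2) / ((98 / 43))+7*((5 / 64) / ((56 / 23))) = -76925 / 25088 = -3.07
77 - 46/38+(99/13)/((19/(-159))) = 2979/247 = 12.06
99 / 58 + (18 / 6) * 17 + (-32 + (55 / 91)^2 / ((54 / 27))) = 5016603 / 240149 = 20.89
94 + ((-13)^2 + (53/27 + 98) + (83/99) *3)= 108547/297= 365.48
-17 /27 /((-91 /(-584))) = -9928 /2457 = -4.04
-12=-12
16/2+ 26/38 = 8.68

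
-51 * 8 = -408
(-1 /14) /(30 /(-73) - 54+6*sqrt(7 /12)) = 5329*sqrt(21) /219308250+48326 /36551375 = 0.00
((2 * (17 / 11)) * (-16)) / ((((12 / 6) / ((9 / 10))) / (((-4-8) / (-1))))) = -14688 / 55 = -267.05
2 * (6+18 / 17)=240 / 17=14.12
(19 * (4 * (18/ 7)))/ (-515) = -0.38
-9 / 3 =-3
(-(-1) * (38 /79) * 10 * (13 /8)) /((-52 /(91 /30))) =-1729 /3792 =-0.46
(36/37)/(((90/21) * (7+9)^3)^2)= 49/15518924800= 0.00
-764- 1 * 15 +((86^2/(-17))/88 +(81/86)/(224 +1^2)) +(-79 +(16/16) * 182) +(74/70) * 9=-944813007/1407175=-671.43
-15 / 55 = -3 / 11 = -0.27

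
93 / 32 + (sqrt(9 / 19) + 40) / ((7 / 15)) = 45 * sqrt(19) / 133 + 19851 / 224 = 90.10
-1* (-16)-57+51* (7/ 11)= -94/ 11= -8.55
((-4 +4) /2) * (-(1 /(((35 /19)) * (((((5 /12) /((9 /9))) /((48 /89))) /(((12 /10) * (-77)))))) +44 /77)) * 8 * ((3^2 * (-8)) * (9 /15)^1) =0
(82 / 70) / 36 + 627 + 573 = 1512041 / 1260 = 1200.03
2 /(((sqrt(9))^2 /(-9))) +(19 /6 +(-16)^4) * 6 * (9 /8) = 3539099 /8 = 442387.38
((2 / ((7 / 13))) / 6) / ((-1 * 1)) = -0.62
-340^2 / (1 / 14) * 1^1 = -1618400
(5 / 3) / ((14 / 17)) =85 / 42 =2.02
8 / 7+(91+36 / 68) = 11028 / 119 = 92.67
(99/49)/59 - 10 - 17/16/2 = -971099/92512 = -10.50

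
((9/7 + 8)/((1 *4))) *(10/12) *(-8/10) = -65/42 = -1.55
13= 13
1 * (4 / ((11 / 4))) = 16 / 11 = 1.45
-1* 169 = -169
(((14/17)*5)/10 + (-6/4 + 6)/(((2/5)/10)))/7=3839/238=16.13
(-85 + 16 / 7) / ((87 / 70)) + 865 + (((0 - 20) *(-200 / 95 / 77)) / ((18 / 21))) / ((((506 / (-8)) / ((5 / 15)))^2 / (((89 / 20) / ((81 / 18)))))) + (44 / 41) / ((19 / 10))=3088370300084225 / 3865231023687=799.01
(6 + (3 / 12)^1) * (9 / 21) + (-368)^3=-1395408821 / 28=-49836029.32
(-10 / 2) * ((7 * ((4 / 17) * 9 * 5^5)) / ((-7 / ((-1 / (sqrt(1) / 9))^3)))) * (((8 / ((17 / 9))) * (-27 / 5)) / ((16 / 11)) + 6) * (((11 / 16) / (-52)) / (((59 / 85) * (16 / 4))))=-1864041609375 / 1668992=-1116866.71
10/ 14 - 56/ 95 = 83/ 665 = 0.12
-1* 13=-13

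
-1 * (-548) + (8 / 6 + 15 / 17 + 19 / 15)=46876 / 85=551.48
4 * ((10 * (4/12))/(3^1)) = 40/9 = 4.44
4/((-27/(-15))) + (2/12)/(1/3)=49/18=2.72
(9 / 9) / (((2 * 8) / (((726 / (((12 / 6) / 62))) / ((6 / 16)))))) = 3751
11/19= 0.58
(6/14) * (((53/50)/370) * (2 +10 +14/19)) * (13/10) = 250107/12302500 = 0.02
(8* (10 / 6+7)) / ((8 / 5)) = 43.33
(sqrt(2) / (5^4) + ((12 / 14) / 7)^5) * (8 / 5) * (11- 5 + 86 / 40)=2534976 / 7061881225 + 326 * sqrt(2) / 15625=0.03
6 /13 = 0.46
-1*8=-8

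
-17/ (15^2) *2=-34/ 225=-0.15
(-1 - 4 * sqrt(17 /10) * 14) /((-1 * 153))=1 /153+ 28 * sqrt(170) /765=0.48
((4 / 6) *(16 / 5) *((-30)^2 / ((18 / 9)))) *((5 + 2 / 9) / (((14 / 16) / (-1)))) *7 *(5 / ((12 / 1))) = -150400 / 9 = -16711.11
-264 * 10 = -2640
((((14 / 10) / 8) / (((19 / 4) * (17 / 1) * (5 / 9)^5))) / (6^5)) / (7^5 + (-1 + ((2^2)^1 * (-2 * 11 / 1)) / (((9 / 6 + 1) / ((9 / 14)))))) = 3969 / 12649067600000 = 0.00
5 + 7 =12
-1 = -1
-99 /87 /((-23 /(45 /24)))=495 /5336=0.09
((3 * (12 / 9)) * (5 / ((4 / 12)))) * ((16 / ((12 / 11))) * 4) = 3520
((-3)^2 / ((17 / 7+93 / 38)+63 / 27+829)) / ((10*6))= 1197 / 6672950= 0.00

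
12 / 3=4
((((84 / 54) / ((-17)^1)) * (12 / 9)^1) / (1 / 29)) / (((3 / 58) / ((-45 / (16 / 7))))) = 206045 / 153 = 1346.70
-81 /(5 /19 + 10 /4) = -1026 /35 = -29.31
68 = 68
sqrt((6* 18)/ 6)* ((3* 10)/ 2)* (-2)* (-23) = 2070* sqrt(2) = 2927.42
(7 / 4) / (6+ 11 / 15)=105 / 404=0.26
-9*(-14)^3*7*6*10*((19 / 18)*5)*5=273714000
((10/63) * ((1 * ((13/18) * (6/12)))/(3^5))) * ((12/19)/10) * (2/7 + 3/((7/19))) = 767/6108291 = 0.00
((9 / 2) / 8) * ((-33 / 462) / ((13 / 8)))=-9 / 364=-0.02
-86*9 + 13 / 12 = -9275 / 12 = -772.92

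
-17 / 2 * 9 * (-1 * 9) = 688.50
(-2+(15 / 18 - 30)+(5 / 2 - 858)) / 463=-1.92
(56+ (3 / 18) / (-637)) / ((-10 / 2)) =-214031 / 19110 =-11.20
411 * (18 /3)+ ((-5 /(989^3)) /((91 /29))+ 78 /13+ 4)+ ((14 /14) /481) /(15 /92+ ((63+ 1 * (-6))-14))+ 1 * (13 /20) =640658391198628254409 /258679417252916660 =2476.65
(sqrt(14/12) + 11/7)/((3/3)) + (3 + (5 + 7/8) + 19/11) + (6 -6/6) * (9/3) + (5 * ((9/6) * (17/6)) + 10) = sqrt(42)/6 + 35989/616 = 59.50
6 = 6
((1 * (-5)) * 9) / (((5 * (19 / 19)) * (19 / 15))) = -135 / 19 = -7.11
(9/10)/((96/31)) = 93/320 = 0.29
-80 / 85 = -16 / 17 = -0.94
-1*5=-5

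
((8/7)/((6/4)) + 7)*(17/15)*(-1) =-2771/315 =-8.80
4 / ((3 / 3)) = 4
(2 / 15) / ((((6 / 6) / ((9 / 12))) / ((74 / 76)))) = 37 / 380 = 0.10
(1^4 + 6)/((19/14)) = 98/19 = 5.16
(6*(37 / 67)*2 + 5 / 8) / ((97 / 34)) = 66079 / 25996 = 2.54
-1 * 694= -694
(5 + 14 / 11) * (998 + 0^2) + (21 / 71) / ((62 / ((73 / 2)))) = 606277911 / 96844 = 6260.36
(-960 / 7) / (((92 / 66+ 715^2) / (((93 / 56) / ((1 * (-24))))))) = 15345 / 826653079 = 0.00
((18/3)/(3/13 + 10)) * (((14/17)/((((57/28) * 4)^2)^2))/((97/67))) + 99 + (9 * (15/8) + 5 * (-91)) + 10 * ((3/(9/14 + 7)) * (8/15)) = -31805090737796819/94368312545112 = -337.03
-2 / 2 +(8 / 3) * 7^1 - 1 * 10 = 23 / 3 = 7.67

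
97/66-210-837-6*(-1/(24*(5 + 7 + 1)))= -1794097/1716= -1045.51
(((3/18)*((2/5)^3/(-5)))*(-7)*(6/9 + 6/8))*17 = 2023/5625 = 0.36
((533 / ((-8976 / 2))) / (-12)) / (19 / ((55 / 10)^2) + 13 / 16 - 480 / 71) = -416273 / 223765866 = -0.00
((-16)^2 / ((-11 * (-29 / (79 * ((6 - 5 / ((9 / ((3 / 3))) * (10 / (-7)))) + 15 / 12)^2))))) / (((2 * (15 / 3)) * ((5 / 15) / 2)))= 1738000 / 783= 2219.67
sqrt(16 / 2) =2 * sqrt(2) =2.83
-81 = -81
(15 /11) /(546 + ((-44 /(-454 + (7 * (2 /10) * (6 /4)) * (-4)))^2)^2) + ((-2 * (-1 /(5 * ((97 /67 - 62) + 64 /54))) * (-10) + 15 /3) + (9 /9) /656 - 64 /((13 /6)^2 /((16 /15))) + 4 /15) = -44075440126555360926383537 /4788754834915507648468848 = -9.20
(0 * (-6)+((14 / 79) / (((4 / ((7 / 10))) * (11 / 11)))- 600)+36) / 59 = -891071 / 93220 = -9.56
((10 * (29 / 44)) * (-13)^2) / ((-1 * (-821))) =24505 / 18062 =1.36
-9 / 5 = -1.80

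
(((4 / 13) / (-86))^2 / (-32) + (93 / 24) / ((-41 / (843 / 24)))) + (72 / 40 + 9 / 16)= -3924450519 / 4099750720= -0.96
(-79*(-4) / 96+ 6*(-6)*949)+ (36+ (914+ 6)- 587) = -33791.71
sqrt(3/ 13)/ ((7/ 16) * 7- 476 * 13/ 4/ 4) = -16 * sqrt(39)/ 79807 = -0.00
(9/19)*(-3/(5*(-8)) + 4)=1467/760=1.93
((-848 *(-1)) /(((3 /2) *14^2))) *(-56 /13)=-3392 /273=-12.42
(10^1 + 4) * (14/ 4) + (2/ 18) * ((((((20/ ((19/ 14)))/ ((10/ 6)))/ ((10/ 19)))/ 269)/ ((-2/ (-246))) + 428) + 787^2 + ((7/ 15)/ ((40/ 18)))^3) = 55615363630403/ 807000000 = 68916.19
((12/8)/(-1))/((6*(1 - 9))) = 1/32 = 0.03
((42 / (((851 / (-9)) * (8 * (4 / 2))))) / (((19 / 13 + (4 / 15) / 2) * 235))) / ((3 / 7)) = -17199 / 99512536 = -0.00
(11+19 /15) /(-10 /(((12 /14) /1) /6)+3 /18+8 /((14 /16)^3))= -126224 /595705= -0.21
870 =870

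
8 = 8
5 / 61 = 0.08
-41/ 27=-1.52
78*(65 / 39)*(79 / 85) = 2054 / 17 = 120.82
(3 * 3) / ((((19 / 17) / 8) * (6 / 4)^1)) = 42.95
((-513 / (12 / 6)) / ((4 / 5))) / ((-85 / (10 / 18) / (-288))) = -10260 / 17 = -603.53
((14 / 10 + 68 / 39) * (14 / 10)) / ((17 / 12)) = 17164 / 5525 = 3.11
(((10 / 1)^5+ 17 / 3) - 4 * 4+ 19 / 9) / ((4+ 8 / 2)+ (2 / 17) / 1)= 7649371 / 621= 12317.83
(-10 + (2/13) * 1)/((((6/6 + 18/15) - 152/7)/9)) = 40320/8879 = 4.54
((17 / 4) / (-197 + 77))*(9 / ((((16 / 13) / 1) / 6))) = -1989 / 1280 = -1.55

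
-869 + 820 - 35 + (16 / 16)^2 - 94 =-177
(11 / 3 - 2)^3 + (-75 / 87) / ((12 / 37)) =6175 / 3132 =1.97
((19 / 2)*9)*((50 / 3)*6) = 8550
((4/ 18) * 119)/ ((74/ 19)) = 6.79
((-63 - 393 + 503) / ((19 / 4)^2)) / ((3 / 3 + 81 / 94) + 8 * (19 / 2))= 70688 / 2642159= 0.03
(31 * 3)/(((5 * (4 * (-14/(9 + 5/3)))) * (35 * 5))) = -124/6125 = -0.02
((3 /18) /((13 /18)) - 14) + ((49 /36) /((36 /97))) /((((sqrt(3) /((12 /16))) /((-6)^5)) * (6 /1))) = -4753 * sqrt(3) /4 - 179 /13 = -2071.88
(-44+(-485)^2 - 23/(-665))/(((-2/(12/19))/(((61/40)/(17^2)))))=-7155089001/18257575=-391.90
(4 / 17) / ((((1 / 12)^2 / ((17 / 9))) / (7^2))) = 3136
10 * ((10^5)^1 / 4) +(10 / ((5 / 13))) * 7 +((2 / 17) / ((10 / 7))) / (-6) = 127592813 / 510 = 250181.99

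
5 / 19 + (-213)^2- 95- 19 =859850 / 19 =45255.26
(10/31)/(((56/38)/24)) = 1140/217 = 5.25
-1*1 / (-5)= 1 / 5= 0.20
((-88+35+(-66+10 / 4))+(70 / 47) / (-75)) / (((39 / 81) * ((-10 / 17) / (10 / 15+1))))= 8378943 / 12220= 685.67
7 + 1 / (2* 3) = 43 / 6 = 7.17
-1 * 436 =-436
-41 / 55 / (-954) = 41 / 52470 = 0.00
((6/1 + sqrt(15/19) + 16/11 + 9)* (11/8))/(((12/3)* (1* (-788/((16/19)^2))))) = -362/71117-22* sqrt(285)/1351223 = -0.01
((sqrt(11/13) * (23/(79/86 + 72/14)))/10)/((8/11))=76153 * sqrt(143)/1897480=0.48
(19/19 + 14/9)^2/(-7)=-529/567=-0.93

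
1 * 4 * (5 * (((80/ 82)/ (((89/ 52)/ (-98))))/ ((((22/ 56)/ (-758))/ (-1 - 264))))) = -22929390848000/ 40139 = -571249678.57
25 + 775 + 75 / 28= 22475 / 28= 802.68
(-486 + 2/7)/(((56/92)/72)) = -2815200/49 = -57453.06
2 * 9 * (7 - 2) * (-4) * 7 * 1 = -2520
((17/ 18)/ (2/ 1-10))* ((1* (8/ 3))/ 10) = -17/ 540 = -0.03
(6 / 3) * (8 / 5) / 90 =0.04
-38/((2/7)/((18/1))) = -2394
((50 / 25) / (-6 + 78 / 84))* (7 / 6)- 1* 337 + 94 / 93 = -336.45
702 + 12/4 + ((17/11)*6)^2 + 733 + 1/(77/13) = 1290957/847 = 1524.15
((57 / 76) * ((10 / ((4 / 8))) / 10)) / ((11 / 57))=171 / 22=7.77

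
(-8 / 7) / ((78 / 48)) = -64 / 91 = -0.70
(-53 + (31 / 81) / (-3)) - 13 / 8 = -106439 / 1944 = -54.75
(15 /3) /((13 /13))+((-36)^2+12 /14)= 1301.86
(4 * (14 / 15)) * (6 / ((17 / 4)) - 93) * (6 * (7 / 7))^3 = -6277824 / 85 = -73856.75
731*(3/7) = 2193/7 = 313.29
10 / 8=5 / 4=1.25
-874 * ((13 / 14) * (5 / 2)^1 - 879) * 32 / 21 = 171632624 / 147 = 1167568.87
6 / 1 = 6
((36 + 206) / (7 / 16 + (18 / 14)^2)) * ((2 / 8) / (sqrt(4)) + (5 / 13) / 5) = 45276 / 1937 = 23.37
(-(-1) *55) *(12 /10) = 66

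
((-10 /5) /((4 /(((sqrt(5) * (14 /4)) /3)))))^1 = -7 * sqrt(5) /12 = -1.30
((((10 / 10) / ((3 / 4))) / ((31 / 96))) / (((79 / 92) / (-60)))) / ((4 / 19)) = -3356160 / 2449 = -1370.42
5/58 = 0.09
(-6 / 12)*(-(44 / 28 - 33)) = -110 / 7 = -15.71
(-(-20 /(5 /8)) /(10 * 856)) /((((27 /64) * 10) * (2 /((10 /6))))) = 32 /43335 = 0.00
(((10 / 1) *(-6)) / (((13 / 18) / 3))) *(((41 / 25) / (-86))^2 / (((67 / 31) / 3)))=-25325946 / 201309875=-0.13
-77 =-77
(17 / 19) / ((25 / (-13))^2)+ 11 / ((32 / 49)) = 6492561 / 380000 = 17.09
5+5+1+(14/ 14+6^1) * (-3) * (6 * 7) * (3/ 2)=-1312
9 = 9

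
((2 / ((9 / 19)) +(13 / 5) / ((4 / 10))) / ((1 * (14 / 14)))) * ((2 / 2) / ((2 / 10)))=965 / 18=53.61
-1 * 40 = -40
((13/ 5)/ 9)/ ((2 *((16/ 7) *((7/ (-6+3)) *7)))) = -13/ 3360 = -0.00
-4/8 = -1/2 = -0.50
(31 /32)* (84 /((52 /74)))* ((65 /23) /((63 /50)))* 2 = 143375 /276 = 519.47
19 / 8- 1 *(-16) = 147 / 8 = 18.38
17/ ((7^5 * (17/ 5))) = 5/ 16807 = 0.00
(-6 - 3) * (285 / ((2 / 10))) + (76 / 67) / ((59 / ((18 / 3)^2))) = -50694489 / 3953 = -12824.31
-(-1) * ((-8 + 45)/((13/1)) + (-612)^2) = 374546.85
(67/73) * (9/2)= 603/146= 4.13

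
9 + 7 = 16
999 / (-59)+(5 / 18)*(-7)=-20047 / 1062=-18.88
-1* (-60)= 60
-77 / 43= -1.79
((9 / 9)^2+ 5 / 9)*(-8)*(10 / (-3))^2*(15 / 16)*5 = -17500 / 27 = -648.15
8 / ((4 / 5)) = 10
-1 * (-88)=88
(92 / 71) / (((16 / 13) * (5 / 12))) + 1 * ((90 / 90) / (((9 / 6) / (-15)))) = -2653 / 355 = -7.47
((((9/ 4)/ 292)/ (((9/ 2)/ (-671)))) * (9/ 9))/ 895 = -671/ 522680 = -0.00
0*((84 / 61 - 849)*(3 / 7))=0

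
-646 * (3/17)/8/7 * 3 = -171/28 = -6.11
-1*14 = -14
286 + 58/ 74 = 10611/ 37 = 286.78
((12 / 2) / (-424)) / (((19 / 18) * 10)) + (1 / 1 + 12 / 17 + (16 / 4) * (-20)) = -26806799 / 342380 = -78.30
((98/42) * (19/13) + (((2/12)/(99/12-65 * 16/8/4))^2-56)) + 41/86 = -4933708177/94673358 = -52.11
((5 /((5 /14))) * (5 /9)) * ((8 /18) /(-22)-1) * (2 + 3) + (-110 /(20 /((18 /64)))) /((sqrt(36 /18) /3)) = -35350 /891-297 * sqrt(2) /128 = -42.96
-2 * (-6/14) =6/7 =0.86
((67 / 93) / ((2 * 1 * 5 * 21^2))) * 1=67 / 410130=0.00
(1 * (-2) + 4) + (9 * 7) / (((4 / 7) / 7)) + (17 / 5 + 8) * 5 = 3323 / 4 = 830.75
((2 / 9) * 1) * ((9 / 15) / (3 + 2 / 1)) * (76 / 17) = 0.12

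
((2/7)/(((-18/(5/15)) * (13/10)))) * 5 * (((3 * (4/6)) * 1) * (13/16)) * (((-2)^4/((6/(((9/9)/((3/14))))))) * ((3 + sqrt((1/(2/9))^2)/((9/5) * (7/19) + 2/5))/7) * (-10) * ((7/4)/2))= 60875/16362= 3.72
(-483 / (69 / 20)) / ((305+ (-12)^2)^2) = -140 / 201601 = -0.00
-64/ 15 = -4.27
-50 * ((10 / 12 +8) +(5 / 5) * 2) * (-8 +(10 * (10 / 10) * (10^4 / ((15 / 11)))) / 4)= -89336000 / 9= -9926222.22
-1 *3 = -3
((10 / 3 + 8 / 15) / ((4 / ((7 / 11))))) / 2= 203 / 660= 0.31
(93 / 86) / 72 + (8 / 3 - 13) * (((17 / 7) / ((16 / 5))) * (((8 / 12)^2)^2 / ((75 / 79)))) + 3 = 24283111 / 17554320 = 1.38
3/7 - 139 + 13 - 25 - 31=-1271/7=-181.57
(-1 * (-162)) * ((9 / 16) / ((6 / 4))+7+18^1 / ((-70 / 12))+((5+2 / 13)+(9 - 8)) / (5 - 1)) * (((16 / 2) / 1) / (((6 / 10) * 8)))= 572751 / 364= 1573.49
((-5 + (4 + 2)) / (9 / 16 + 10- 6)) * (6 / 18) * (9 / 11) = 48 / 803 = 0.06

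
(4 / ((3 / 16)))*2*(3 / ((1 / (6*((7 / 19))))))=282.95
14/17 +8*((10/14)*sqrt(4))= 1458/119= 12.25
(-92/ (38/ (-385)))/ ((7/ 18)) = 45540/ 19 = 2396.84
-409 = -409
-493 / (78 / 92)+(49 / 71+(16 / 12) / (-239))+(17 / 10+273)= -675253191 / 2205970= -306.10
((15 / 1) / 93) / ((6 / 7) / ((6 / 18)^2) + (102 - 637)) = -35 / 114421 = -0.00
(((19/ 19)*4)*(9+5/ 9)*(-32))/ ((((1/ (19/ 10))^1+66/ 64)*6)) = -3346432/ 25569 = -130.88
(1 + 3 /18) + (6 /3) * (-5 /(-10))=13 /6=2.17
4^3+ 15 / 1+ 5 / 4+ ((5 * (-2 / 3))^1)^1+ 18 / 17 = 15907 / 204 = 77.98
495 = 495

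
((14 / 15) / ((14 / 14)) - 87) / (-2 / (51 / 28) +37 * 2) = -21947 / 18590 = -1.18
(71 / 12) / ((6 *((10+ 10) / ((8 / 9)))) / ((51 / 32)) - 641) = -1207 / 113484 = -0.01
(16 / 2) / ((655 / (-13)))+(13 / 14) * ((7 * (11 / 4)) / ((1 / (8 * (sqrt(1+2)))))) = -104 / 655+143 * sqrt(3) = 247.52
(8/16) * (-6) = -3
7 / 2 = 3.50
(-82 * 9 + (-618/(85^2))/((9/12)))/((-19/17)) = 5332874/8075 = 660.42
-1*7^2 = -49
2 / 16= 1 / 8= 0.12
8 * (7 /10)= 28 /5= 5.60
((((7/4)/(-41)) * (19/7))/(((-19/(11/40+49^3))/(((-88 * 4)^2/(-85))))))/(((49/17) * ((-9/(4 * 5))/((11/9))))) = 267248955776/271215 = 985376.75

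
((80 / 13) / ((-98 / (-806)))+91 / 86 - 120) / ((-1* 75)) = 0.91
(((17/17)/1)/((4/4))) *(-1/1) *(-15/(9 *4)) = 5/12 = 0.42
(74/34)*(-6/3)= -4.35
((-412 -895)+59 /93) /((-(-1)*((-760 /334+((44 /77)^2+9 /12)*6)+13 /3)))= -153.38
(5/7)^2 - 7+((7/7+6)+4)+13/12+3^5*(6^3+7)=31866421/588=54194.59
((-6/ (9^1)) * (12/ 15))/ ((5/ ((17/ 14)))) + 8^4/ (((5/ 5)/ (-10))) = -21504068/ 525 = -40960.13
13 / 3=4.33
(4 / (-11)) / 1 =-4 / 11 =-0.36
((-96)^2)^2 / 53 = 84934656 / 53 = 1602540.68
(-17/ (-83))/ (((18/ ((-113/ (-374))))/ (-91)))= -10283/ 32868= -0.31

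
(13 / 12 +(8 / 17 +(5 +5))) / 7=1.65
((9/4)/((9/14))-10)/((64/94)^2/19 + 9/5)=-2728115/765718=-3.56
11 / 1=11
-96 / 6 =-16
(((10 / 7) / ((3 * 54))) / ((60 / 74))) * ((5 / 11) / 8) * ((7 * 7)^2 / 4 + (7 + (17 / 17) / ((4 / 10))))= 50135 / 133056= 0.38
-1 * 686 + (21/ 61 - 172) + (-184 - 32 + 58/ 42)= -1373584/ 1281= -1072.27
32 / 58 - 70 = -2014 / 29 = -69.45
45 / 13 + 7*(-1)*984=-89499 / 13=-6884.54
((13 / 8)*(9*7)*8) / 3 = 273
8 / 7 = 1.14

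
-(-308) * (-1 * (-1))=308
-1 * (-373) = 373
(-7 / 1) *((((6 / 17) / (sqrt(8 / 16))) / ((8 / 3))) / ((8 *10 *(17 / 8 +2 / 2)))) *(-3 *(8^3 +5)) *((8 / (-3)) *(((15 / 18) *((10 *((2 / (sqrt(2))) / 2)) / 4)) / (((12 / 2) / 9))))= -32571 / 680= -47.90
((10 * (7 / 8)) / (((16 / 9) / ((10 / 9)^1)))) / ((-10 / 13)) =-7.11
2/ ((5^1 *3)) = 2/ 15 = 0.13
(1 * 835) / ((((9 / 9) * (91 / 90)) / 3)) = 225450 / 91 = 2477.47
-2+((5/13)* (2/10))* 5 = -21/13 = -1.62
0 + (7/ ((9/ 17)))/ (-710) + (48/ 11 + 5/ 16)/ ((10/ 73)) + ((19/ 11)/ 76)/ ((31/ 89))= 1191730487/ 34863840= 34.18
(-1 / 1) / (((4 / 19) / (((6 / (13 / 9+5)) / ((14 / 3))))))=-1539 / 1624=-0.95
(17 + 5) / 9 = 22 / 9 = 2.44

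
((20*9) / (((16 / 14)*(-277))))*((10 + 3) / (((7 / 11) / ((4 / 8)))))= -6435 / 1108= -5.81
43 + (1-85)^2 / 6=1219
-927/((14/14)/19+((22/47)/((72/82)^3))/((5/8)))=-12069484380/15089749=-799.85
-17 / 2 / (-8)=1.06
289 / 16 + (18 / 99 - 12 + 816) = 144715 / 176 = 822.24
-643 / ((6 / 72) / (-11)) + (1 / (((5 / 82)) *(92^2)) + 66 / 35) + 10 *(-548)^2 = 457382397519 / 148120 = 3087917.89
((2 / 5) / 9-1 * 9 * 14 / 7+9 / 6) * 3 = -1481 / 30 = -49.37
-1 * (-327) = 327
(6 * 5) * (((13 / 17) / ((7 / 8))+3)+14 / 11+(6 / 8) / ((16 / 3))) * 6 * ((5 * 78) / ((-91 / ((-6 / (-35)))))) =-699.22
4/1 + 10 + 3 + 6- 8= 15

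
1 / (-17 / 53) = -53 / 17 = -3.12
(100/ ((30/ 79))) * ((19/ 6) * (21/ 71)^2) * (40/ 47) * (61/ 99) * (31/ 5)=5563246360/ 23455773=237.18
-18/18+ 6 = 5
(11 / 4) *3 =33 / 4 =8.25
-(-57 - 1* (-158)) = -101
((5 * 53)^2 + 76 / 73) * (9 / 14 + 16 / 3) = 1286751751 / 3066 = 419684.20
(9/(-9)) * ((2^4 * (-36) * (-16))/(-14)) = 4608/7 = 658.29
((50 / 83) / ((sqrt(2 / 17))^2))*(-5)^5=-16001.51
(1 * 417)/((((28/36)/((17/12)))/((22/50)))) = 233937/700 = 334.20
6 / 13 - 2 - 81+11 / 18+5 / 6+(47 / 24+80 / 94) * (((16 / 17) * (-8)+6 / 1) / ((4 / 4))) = -31930331 / 373932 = -85.39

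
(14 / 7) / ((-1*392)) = -0.01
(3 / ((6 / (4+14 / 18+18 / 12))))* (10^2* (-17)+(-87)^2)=663197 / 36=18422.14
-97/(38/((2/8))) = -97/152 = -0.64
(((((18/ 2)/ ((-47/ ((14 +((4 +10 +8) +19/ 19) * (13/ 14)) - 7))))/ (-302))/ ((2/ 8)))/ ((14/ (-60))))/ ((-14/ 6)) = 321570/ 2434271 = 0.13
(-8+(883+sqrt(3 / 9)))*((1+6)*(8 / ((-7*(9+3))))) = -583.72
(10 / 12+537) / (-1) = -3227 / 6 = -537.83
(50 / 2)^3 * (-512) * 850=-6800000000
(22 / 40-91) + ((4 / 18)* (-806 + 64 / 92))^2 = 337872159 / 10580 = 31934.99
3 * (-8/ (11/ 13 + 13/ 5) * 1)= -195/ 28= -6.96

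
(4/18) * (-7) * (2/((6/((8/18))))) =-56/243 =-0.23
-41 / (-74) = 41 / 74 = 0.55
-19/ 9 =-2.11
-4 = -4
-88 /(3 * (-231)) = 0.13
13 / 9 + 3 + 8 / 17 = 752 / 153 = 4.92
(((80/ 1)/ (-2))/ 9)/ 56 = -0.08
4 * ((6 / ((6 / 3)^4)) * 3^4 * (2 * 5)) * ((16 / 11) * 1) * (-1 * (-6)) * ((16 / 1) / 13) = 1866240 / 143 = 13050.63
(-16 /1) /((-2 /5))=40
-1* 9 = -9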